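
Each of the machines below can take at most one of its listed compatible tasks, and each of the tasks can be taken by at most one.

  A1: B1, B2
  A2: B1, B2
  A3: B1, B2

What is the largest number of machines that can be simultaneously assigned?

Unit-capacity flow: source→left, listed edges, right→sink; max matching = max flow.
Augmenting path A1→B1 (+1); matched 1.
Augmenting path A2→B2 (+1); matched 2.
No augmenting path remains; maximum matching = 2.
König certificate: {B1, B2} is a vertex cover of size 2 (every listed pair touches it), so no matching can be larger.

2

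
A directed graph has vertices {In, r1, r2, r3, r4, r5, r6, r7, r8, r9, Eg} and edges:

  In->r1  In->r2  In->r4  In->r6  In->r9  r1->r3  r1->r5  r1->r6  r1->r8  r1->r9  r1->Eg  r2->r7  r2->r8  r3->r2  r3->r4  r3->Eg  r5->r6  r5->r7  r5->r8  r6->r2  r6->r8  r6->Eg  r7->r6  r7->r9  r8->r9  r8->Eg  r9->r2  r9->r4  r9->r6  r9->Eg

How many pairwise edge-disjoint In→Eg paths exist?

4

Assign every edge capacity 1; by Menger, the answer equals the max flow.
Path In→r1→Eg (+1); total 1.
Path In→r6→Eg (+1); total 2.
Path In→r9→Eg (+1); total 3.
Path In→r2→r8→Eg (+1); total 4.
No residual In→Eg path; max flow = 4.
Certifying cut of size 4: {In→r1, In→r2, In→r6, In→r9}.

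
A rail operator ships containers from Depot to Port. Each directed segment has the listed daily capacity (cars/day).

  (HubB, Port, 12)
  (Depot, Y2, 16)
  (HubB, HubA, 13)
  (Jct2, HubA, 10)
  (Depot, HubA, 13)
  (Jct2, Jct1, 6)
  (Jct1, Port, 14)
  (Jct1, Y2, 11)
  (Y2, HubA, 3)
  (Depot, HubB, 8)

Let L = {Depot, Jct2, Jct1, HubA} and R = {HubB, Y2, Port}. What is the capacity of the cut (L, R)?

49

Edges leaving {Depot, Jct2, Jct1, HubA}: Depot→HubB (8), Depot→Y2 (16), Jct1→Y2 (11), Jct1→Port (14).
Cut capacity = 8 + 16 + 11 + 14 = 49.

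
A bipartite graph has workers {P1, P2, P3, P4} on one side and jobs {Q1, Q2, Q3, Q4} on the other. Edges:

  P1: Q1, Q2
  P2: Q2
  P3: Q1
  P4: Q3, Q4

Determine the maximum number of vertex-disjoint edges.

3

Unit-capacity flow: source→left, listed edges, right→sink; max matching = max flow.
Augmenting path P1→Q1 (+1); matched 1.
Augmenting path P2→Q2 (+1); matched 2.
Augmenting path P4→Q3 (+1); matched 3.
No augmenting path remains; maximum matching = 3.
König certificate: {P4, Q1, Q2} is a vertex cover of size 3 (every listed pair touches it), so no matching can be larger.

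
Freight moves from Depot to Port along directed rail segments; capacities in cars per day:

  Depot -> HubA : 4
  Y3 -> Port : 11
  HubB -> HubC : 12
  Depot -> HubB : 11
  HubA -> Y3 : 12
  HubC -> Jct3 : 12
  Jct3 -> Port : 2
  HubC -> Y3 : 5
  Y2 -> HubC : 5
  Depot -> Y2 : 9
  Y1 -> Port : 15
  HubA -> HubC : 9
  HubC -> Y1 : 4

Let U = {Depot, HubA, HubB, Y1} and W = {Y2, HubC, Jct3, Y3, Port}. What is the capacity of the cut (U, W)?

57

Edges leaving {Depot, HubA, HubB, Y1}: Depot→Y2 (9), HubA→HubC (9), HubA→Y3 (12), HubB→HubC (12), Y1→Port (15).
Cut capacity = 9 + 9 + 12 + 12 + 15 = 57.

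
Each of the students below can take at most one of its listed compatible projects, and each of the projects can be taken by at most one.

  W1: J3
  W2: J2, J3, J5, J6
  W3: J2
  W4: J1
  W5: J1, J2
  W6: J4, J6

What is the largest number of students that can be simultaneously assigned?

5

Unit-capacity flow: source→left, listed edges, right→sink; max matching = max flow.
Augmenting path W1→J3 (+1); matched 1.
Augmenting path W2→J2 (+1); matched 2.
Augmenting path W4→J1 (+1); matched 3.
Augmenting path W6→J4 (+1); matched 4.
Augmenting path W3→J2→W2→J5 (+1); matched 5.
No augmenting path remains; maximum matching = 5.
König certificate: {W1, W2, W6, J1, J2} is a vertex cover of size 5 (every listed pair touches it), so no matching can be larger.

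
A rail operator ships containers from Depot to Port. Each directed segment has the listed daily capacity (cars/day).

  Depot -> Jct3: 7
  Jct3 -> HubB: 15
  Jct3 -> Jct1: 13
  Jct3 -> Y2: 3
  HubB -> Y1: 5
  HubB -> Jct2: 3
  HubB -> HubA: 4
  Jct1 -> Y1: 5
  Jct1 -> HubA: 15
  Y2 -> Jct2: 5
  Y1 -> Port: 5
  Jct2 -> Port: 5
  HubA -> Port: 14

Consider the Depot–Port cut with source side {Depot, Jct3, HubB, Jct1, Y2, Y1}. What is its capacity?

32

Edges leaving {Depot, Jct3, HubB, Jct1, Y2, Y1}: HubB→Jct2 (3), HubB→HubA (4), Jct1→HubA (15), Y2→Jct2 (5), Y1→Port (5).
Cut capacity = 3 + 4 + 15 + 5 + 5 = 32.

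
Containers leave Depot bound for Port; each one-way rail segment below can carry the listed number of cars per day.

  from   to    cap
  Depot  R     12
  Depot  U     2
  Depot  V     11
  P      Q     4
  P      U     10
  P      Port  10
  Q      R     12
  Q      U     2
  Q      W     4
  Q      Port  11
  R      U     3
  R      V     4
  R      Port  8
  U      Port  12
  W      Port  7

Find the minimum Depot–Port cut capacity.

13

Augment Depot→R→Port: bottleneck 8, flow now 8.
Augment Depot→U→Port: bottleneck 2, flow now 10.
Augment Depot→R→U→Port: bottleneck 3, flow now 13.
No augmenting path remains; maximum flow = 13.
By max-flow min-cut, the minimum cut capacity equals the max flow.
In the residual graph, reachable from Depot: {Depot, R, V}.
Min-cut edges: Depot→U (2), R→U (3), R→Port (8); capacity 2 + 3 + 8 = 13.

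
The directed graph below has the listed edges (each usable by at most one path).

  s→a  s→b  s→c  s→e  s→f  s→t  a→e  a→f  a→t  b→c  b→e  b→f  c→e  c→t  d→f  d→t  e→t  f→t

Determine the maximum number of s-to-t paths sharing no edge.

5

Assign every edge capacity 1; by Menger, the answer equals the max flow.
Path s→t (+1); total 1.
Path s→a→t (+1); total 2.
Path s→c→t (+1); total 3.
Path s→e→t (+1); total 4.
Path s→f→t (+1); total 5.
No residual s→t path; max flow = 5.
Certifying cut of size 5: {c→t, e→t, f→t, s→a, s→t}.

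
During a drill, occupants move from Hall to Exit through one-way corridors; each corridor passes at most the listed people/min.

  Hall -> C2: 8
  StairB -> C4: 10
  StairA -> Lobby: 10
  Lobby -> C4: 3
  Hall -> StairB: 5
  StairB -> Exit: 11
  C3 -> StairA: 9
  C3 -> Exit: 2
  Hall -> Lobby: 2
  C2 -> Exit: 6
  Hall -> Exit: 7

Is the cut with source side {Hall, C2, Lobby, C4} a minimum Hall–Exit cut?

Yes — it is a minimum cut (capacity 18).

Given cut capacity: 5 + 7 + 6 = 18.
Augment Hall→Exit: bottleneck 7, flow now 7.
Augment Hall→StairB→Exit: bottleneck 5, flow now 12.
Augment Hall→C2→Exit: bottleneck 6, flow now 18.
No augmenting path remains; maximum flow = 18.
Cut capacity 18 equals the max flow, so it is a minimum cut.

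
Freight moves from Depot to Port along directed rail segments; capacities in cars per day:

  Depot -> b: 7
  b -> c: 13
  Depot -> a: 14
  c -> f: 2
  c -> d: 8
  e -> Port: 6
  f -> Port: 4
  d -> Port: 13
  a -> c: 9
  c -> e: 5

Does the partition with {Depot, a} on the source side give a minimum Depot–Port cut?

Given cut capacity: 7 + 9 = 16.
Augment Depot→a→c→d→Port: bottleneck 8, flow now 8.
Augment Depot→a→c→e→Port: bottleneck 1, flow now 9.
Augment Depot→b→c→e→Port: bottleneck 4, flow now 13.
Augment Depot→b→c→f→Port: bottleneck 2, flow now 15.
No augmenting path remains; maximum flow = 15.
In the residual graph, reachable from Depot: {Depot, a, b, c}.
Min-cut edges: c→d (8), c→e (5), c→f (2); capacity 8 + 5 + 2 = 15.
Cut capacity 16 exceeds the max flow 15, so it is not minimum.

No — its capacity is 16, but the minimum cut has capacity 15.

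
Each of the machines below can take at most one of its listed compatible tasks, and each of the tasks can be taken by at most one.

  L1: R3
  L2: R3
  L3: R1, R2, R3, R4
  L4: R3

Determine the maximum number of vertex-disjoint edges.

Unit-capacity flow: source→left, listed edges, right→sink; max matching = max flow.
Augmenting path L1→R3 (+1); matched 1.
Augmenting path L3→R1 (+1); matched 2.
No augmenting path remains; maximum matching = 2.
König certificate: {L3, R3} is a vertex cover of size 2 (every listed pair touches it), so no matching can be larger.

2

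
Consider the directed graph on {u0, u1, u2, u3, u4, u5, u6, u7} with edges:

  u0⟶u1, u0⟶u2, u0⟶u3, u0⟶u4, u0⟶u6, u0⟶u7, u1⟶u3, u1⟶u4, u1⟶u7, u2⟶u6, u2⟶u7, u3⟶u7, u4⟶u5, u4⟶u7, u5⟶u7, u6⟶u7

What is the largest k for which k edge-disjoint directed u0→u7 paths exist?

6

Assign every edge capacity 1; by Menger, the answer equals the max flow.
Path u0→u7 (+1); total 1.
Path u0→u1→u7 (+1); total 2.
Path u0→u2→u7 (+1); total 3.
Path u0→u3→u7 (+1); total 4.
Path u0→u4→u7 (+1); total 5.
Path u0→u6→u7 (+1); total 6.
No residual u0→u7 path; max flow = 6.
Certifying cut of size 6: {u0→u1, u0→u2, u0→u3, u0→u4, u0→u6, u0→u7}.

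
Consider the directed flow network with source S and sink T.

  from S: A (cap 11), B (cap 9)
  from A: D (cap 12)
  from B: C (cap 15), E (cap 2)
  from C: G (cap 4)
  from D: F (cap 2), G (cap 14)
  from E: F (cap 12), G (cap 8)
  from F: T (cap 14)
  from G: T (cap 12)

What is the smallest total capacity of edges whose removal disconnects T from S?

16

Augment S→A→D→F→T: bottleneck 2, flow now 2.
Augment S→A→D→G→T: bottleneck 9, flow now 11.
Augment S→B→C→G→T: bottleneck 3, flow now 14.
Augment S→B→E→F→T: bottleneck 2, flow now 16.
No augmenting path remains; maximum flow = 16.
By max-flow min-cut, the minimum cut capacity equals the max flow.
In the residual graph, reachable from S: {S, A, B, C, D, G}.
Min-cut edges: B→E (2), D→F (2), G→T (12); capacity 2 + 2 + 12 = 16.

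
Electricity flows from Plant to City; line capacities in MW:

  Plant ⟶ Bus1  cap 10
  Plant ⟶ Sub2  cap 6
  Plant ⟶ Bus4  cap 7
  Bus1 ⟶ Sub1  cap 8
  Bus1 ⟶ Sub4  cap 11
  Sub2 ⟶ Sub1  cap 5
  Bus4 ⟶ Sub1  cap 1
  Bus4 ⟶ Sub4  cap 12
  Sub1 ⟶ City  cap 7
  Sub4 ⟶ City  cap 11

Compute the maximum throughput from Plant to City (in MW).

18

Augment Plant→Bus1→Sub1→City: bottleneck 7, flow now 7.
Augment Plant→Bus1→Sub4→City: bottleneck 3, flow now 10.
Augment Plant→Bus4→Sub4→City: bottleneck 7, flow now 17.
Augment Plant→Sub2→Sub1→Bus1→Sub4→City: bottleneck 1, flow now 18. (uses reverse residual edge)
No augmenting path remains; maximum flow = 18.
In the residual graph, reachable from Plant: {Plant, Bus1, Sub2, Bus4, Sub1, Sub4}.
Min-cut edges: Sub1→City (7), Sub4→City (11); capacity 7 + 11 = 18.
This cut is saturated, so no flow can exceed 18.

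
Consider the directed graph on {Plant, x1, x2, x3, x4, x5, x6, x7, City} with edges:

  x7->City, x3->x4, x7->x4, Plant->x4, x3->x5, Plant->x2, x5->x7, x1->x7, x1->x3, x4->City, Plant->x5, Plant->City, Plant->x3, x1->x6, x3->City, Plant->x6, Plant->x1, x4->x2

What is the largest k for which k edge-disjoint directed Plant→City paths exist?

Assign every edge capacity 1; by Menger, the answer equals the max flow.
Path Plant→City (+1); total 1.
Path Plant→x3→City (+1); total 2.
Path Plant→x4→City (+1); total 3.
Path Plant→x1→x7→City (+1); total 4.
No residual Plant→City path; max flow = 4.
Certifying cut of size 4: {Plant→City, x3→City, x4→City, x7→City}.

4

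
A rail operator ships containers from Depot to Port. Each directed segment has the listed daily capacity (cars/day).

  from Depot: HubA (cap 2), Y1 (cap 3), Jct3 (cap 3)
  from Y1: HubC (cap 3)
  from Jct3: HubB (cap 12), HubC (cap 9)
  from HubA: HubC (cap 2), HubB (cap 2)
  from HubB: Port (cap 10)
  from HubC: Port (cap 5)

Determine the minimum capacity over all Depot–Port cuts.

Augment Depot→Y1→HubC→Port: bottleneck 3, flow now 3.
Augment Depot→Jct3→HubB→Port: bottleneck 3, flow now 6.
Augment Depot→HubA→HubB→Port: bottleneck 2, flow now 8.
No augmenting path remains; maximum flow = 8.
By max-flow min-cut, the minimum cut capacity equals the max flow.
In the residual graph, reachable from Depot: {Depot}.
Min-cut edges: Depot→Y1 (3), Depot→Jct3 (3), Depot→HubA (2); capacity 3 + 3 + 2 = 8.

8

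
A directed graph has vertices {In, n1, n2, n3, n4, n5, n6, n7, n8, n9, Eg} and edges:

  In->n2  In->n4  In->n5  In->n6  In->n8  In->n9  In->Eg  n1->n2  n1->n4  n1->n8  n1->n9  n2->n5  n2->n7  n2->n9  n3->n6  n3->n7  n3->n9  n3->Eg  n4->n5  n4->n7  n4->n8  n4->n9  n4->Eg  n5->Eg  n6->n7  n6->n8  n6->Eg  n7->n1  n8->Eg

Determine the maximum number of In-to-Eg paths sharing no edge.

Assign every edge capacity 1; by Menger, the answer equals the max flow.
Path In→Eg (+1); total 1.
Path In→n4→Eg (+1); total 2.
Path In→n5→Eg (+1); total 3.
Path In→n6→Eg (+1); total 4.
Path In→n8→Eg (+1); total 5.
No residual In→Eg path; max flow = 5.
Certifying cut of size 5: {In→Eg, In→n6, n4→Eg, n5→Eg, n8→Eg}.

5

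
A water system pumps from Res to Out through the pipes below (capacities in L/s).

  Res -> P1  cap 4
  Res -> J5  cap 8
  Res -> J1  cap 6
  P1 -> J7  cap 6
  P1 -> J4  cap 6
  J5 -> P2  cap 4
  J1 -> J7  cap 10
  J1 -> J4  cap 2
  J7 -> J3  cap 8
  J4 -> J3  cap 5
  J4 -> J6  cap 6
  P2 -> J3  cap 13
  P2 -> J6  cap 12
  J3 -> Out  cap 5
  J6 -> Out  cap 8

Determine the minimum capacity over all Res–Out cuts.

Augment Res→P1→J7→J3→Out: bottleneck 4, flow now 4.
Augment Res→J5→P2→J3→Out: bottleneck 1, flow now 5.
Augment Res→J5→P2→J6→Out: bottleneck 3, flow now 8.
Augment Res→J1→J4→J6→Out: bottleneck 2, flow now 10.
Augment Res→J1→J7→P1→J4→J6→Out: bottleneck 3, flow now 13. (uses reverse residual edge)
No augmenting path remains; maximum flow = 13.
By max-flow min-cut, the minimum cut capacity equals the max flow.
In the residual graph, reachable from Res: {Res, P1, J5, J1, J7, J4, P2, J3, J6}.
Min-cut edges: J3→Out (5), J6→Out (8); capacity 5 + 8 = 13.

13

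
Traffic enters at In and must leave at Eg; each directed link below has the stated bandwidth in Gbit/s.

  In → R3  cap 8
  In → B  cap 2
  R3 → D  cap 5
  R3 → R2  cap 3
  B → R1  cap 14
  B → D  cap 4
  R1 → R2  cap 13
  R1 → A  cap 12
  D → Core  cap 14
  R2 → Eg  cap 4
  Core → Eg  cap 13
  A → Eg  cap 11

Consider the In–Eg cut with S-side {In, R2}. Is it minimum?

Given cut capacity: 8 + 2 + 4 = 14.
Augment In→R3→R2→Eg: bottleneck 3, flow now 3.
Augment In→R3→D→Core→Eg: bottleneck 5, flow now 8.
Augment In→B→R1→R2→Eg: bottleneck 1, flow now 9.
Augment In→B→R1→A→Eg: bottleneck 1, flow now 10.
No augmenting path remains; maximum flow = 10.
In the residual graph, reachable from In: {In}.
Min-cut edges: In→R3 (8), In→B (2); capacity 8 + 2 = 10.
Cut capacity 14 exceeds the max flow 10, so it is not minimum.

No — its capacity is 14, but the minimum cut has capacity 10.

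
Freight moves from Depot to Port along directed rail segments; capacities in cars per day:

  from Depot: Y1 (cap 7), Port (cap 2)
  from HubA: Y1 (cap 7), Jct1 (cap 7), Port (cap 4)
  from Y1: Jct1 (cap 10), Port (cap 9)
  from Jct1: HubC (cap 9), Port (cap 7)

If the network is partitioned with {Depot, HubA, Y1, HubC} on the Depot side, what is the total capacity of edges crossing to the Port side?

32

Edges leaving {Depot, HubA, Y1, HubC}: Depot→Port (2), HubA→Jct1 (7), HubA→Port (4), Y1→Jct1 (10), Y1→Port (9).
Cut capacity = 2 + 7 + 4 + 10 + 9 = 32.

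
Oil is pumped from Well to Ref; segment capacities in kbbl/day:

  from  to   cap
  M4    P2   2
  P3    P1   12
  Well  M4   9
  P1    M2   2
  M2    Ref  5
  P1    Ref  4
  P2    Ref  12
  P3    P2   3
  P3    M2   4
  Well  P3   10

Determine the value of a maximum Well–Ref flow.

Augment Well→M4→P2→Ref: bottleneck 2, flow now 2.
Augment Well→P3→M2→Ref: bottleneck 4, flow now 6.
Augment Well→P3→P2→Ref: bottleneck 3, flow now 9.
Augment Well→P3→P1→Ref: bottleneck 3, flow now 12.
No augmenting path remains; maximum flow = 12.
In the residual graph, reachable from Well: {Well, M4}.
Min-cut edges: Well→P3 (10), M4→P2 (2); capacity 10 + 2 = 12.
This cut is saturated, so no flow can exceed 12.

12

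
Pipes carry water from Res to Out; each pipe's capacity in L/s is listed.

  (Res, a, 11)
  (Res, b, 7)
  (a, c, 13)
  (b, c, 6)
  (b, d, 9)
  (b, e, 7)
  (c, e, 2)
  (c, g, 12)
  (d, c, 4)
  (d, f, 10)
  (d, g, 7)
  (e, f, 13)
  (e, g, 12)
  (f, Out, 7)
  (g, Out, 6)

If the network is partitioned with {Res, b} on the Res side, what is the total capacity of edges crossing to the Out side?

Edges leaving {Res, b}: Res→a (11), b→c (6), b→d (9), b→e (7).
Cut capacity = 11 + 6 + 9 + 7 = 33.

33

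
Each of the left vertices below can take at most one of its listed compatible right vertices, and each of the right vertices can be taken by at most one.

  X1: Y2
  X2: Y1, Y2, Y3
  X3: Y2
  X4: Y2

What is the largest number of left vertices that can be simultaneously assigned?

2

Unit-capacity flow: source→left, listed edges, right→sink; max matching = max flow.
Augmenting path X1→Y2 (+1); matched 1.
Augmenting path X2→Y1 (+1); matched 2.
No augmenting path remains; maximum matching = 2.
König certificate: {X2, Y2} is a vertex cover of size 2 (every listed pair touches it), so no matching can be larger.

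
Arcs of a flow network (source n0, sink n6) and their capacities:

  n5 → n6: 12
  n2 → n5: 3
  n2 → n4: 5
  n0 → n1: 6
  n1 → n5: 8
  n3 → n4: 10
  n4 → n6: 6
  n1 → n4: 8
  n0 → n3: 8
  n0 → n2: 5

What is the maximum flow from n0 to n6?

15

Augment n0→n1→n4→n6: bottleneck 6, flow now 6.
Augment n0→n2→n5→n6: bottleneck 3, flow now 9.
Augment n0→n2→n4→n1→n5→n6: bottleneck 2, flow now 11. (uses reverse residual edge)
Augment n0→n3→n4→n1→n5→n6: bottleneck 4, flow now 15. (uses reverse residual edge)
No augmenting path remains; maximum flow = 15.
In the residual graph, reachable from n0: {n0, n2, n3, n4}.
Min-cut edges: n0→n1 (6), n2→n5 (3), n4→n6 (6); capacity 6 + 3 + 6 = 15.
This cut is saturated, so no flow can exceed 15.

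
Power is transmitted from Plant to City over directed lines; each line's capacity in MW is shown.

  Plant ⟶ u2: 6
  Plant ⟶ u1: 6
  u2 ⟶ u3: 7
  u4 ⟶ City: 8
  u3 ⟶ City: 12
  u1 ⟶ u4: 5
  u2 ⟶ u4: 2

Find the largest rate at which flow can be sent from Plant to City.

Augment Plant→u1→u4→City: bottleneck 5, flow now 5.
Augment Plant→u2→u3→City: bottleneck 6, flow now 11.
No augmenting path remains; maximum flow = 11.
In the residual graph, reachable from Plant: {Plant, u1}.
Min-cut edges: Plant→u2 (6), u1→u4 (5); capacity 6 + 5 = 11.
This cut is saturated, so no flow can exceed 11.

11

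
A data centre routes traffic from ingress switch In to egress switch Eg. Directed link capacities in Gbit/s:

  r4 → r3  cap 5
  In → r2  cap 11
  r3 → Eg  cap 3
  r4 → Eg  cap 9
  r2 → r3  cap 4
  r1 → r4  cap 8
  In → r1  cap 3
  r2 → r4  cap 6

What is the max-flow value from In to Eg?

Augment In→r1→r4→Eg: bottleneck 3, flow now 3.
Augment In→r2→r3→Eg: bottleneck 3, flow now 6.
Augment In→r2→r4→Eg: bottleneck 6, flow now 12.
No augmenting path remains; maximum flow = 12.
In the residual graph, reachable from In: {In, r2, r3}.
Min-cut edges: In→r1 (3), r2→r4 (6), r3→Eg (3); capacity 3 + 6 + 3 = 12.
This cut is saturated, so no flow can exceed 12.

12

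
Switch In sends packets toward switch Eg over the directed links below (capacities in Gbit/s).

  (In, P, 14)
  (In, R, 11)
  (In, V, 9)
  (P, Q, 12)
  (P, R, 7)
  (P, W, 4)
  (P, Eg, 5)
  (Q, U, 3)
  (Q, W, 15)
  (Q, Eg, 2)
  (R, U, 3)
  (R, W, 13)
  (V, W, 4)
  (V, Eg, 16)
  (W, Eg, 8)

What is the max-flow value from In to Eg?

24

Augment In→P→Eg: bottleneck 5, flow now 5.
Augment In→V→Eg: bottleneck 9, flow now 14.
Augment In→P→Q→Eg: bottleneck 2, flow now 16.
Augment In→P→W→Eg: bottleneck 4, flow now 20.
Augment In→R→W→Eg: bottleneck 4, flow now 24.
No augmenting path remains; maximum flow = 24.
In the residual graph, reachable from In: {In, P, Q, R, U, W}.
Min-cut edges: In→V (9), P→Eg (5), Q→Eg (2), W→Eg (8); capacity 9 + 5 + 2 + 8 = 24.
This cut is saturated, so no flow can exceed 24.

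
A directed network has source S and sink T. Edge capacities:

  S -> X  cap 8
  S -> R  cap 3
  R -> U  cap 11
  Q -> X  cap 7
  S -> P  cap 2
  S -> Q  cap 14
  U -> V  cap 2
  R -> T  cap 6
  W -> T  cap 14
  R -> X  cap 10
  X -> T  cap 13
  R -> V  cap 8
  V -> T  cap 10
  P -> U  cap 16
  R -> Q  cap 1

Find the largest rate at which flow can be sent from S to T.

Augment S→R→T: bottleneck 3, flow now 3.
Augment S→X→T: bottleneck 8, flow now 11.
Augment S→Q→X→T: bottleneck 5, flow now 16.
Augment S→P→U→V→T: bottleneck 2, flow now 18.
No augmenting path remains; maximum flow = 18.
In the residual graph, reachable from S: {S, Q, X}.
Min-cut edges: S→P (2), S→R (3), X→T (13); capacity 2 + 3 + 13 = 18.
This cut is saturated, so no flow can exceed 18.

18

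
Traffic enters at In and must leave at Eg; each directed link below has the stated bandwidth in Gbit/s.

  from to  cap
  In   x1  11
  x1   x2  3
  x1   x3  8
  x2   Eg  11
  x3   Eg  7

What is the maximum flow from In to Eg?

10

Augment In→x1→x2→Eg: bottleneck 3, flow now 3.
Augment In→x1→x3→Eg: bottleneck 7, flow now 10.
No augmenting path remains; maximum flow = 10.
In the residual graph, reachable from In: {In, x1, x3}.
Min-cut edges: x1→x2 (3), x3→Eg (7); capacity 3 + 7 = 10.
This cut is saturated, so no flow can exceed 10.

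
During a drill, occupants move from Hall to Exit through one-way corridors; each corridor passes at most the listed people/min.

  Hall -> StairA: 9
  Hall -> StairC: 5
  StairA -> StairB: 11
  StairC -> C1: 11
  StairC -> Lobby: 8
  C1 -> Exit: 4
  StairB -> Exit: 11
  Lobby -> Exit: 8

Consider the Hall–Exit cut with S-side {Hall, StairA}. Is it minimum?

Given cut capacity: 5 + 11 = 16.
Augment Hall→StairA→StairB→Exit: bottleneck 9, flow now 9.
Augment Hall→StairC→C1→Exit: bottleneck 4, flow now 13.
Augment Hall→StairC→Lobby→Exit: bottleneck 1, flow now 14.
No augmenting path remains; maximum flow = 14.
In the residual graph, reachable from Hall: {Hall}.
Min-cut edges: Hall→StairA (9), Hall→StairC (5); capacity 9 + 5 = 14.
Cut capacity 16 exceeds the max flow 14, so it is not minimum.

No — its capacity is 16, but the minimum cut has capacity 14.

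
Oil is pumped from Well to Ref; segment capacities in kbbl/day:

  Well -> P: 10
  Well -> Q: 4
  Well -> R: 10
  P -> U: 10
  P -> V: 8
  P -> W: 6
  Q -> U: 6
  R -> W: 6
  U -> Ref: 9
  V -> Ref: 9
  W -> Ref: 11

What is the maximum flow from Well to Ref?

20

Augment Well→P→U→Ref: bottleneck 9, flow now 9.
Augment Well→P→V→Ref: bottleneck 1, flow now 10.
Augment Well→R→W→Ref: bottleneck 6, flow now 16.
Augment Well→Q→U→P→V→Ref: bottleneck 4, flow now 20. (uses reverse residual edge)
No augmenting path remains; maximum flow = 20.
In the residual graph, reachable from Well: {Well, R}.
Min-cut edges: Well→P (10), Well→Q (4), R→W (6); capacity 10 + 4 + 6 = 20.
This cut is saturated, so no flow can exceed 20.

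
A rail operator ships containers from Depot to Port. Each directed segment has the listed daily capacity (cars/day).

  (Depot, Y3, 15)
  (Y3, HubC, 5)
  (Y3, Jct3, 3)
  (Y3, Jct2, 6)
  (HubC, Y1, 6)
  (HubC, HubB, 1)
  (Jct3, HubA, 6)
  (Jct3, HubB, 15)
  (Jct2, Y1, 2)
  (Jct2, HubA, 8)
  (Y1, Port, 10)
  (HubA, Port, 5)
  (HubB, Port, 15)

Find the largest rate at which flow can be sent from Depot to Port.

14

Augment Depot→Y3→HubC→Y1→Port: bottleneck 5, flow now 5.
Augment Depot→Y3→Jct3→HubA→Port: bottleneck 3, flow now 8.
Augment Depot→Y3→Jct2→Y1→Port: bottleneck 2, flow now 10.
Augment Depot→Y3→Jct2→HubA→Port: bottleneck 2, flow now 12.
Augment Depot→Y3→Jct2→HubA→Jct3→HubB→Port: bottleneck 2, flow now 14. (uses reverse residual edge)
No augmenting path remains; maximum flow = 14.
In the residual graph, reachable from Depot: {Depot, Y3}.
Min-cut edges: Y3→HubC (5), Y3→Jct3 (3), Y3→Jct2 (6); capacity 5 + 3 + 6 = 14.
This cut is saturated, so no flow can exceed 14.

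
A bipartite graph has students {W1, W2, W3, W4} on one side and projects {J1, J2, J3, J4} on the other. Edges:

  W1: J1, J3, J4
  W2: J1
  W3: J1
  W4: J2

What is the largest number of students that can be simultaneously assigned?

Unit-capacity flow: source→left, listed edges, right→sink; max matching = max flow.
Augmenting path W1→J1 (+1); matched 1.
Augmenting path W4→J2 (+1); matched 2.
Augmenting path W2→J1→W1→J3 (+1); matched 3.
No augmenting path remains; maximum matching = 3.
König certificate: {W1, W4, J1} is a vertex cover of size 3 (every listed pair touches it), so no matching can be larger.

3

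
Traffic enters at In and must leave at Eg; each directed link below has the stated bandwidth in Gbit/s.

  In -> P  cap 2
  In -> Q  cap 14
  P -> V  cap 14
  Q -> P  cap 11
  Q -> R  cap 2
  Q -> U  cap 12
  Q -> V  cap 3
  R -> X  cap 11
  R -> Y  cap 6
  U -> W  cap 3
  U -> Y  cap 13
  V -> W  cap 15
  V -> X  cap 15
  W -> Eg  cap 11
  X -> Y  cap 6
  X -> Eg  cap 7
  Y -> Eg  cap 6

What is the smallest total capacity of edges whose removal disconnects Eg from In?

16

Augment In→P→V→W→Eg: bottleneck 2, flow now 2.
Augment In→Q→R→X→Eg: bottleneck 2, flow now 4.
Augment In→Q→U→W→Eg: bottleneck 3, flow now 7.
Augment In→Q→U→Y→Eg: bottleneck 6, flow now 13.
Augment In→Q→V→W→Eg: bottleneck 3, flow now 16.
No augmenting path remains; maximum flow = 16.
By max-flow min-cut, the minimum cut capacity equals the max flow.
In the residual graph, reachable from In: {In}.
Min-cut edges: In→P (2), In→Q (14); capacity 2 + 14 = 16.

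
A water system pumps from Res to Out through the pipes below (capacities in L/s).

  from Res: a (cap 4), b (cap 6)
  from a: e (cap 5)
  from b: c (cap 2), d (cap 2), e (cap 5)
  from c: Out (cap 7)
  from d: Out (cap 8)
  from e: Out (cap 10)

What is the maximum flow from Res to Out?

Augment Res→a→e→Out: bottleneck 4, flow now 4.
Augment Res→b→c→Out: bottleneck 2, flow now 6.
Augment Res→b→d→Out: bottleneck 2, flow now 8.
Augment Res→b→e→Out: bottleneck 2, flow now 10.
No augmenting path remains; maximum flow = 10.
In the residual graph, reachable from Res: {Res}.
Min-cut edges: Res→a (4), Res→b (6); capacity 4 + 6 = 10.
This cut is saturated, so no flow can exceed 10.

10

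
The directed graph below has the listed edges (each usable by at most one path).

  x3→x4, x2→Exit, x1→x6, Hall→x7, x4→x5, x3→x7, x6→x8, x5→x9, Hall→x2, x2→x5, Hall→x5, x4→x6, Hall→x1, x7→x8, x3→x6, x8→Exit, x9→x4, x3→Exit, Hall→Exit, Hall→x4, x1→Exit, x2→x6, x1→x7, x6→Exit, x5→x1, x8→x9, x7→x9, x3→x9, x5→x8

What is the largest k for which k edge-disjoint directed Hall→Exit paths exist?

5

Assign every edge capacity 1; by Menger, the answer equals the max flow.
Path Hall→Exit (+1); total 1.
Path Hall→x1→Exit (+1); total 2.
Path Hall→x2→Exit (+1); total 3.
Path Hall→x4→x6→Exit (+1); total 4.
Path Hall→x5→x8→Exit (+1); total 5.
No residual Hall→Exit path; max flow = 5.
Certifying cut of size 5: {Hall→Exit, Hall→x2, x1→Exit, x6→Exit, x8→Exit}.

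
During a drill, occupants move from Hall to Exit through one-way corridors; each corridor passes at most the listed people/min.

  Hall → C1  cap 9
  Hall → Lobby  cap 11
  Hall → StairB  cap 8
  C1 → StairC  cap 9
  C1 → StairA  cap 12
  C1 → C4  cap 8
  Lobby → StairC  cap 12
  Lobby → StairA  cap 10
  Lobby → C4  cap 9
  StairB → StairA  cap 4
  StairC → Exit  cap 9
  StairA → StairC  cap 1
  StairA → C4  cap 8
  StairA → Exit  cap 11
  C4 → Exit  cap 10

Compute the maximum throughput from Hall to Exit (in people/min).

Augment Hall→C1→StairC→Exit: bottleneck 9, flow now 9.
Augment Hall→Lobby→StairA→Exit: bottleneck 10, flow now 19.
Augment Hall→Lobby→C4→Exit: bottleneck 1, flow now 20.
Augment Hall→StairB→StairA→Exit: bottleneck 1, flow now 21.
Augment Hall→StairB→StairA→C4→Exit: bottleneck 3, flow now 24.
No augmenting path remains; maximum flow = 24.
In the residual graph, reachable from Hall: {Hall, StairB}.
Min-cut edges: Hall→C1 (9), Hall→Lobby (11), StairB→StairA (4); capacity 9 + 11 + 4 = 24.
This cut is saturated, so no flow can exceed 24.

24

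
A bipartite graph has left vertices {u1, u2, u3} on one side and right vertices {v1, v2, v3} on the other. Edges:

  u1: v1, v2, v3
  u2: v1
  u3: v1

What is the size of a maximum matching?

2

Unit-capacity flow: source→left, listed edges, right→sink; max matching = max flow.
Augmenting path u1→v1 (+1); matched 1.
Augmenting path u2→v1→u1→v2 (+1); matched 2.
No augmenting path remains; maximum matching = 2.
König certificate: {u1, v1} is a vertex cover of size 2 (every listed pair touches it), so no matching can be larger.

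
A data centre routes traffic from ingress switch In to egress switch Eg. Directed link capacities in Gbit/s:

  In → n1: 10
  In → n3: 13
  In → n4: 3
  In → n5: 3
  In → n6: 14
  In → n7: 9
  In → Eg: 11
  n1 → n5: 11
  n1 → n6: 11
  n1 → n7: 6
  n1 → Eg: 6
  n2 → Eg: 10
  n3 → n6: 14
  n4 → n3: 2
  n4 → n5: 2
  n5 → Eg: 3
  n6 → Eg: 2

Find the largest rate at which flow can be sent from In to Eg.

Augment In→Eg: bottleneck 11, flow now 11.
Augment In→n1→Eg: bottleneck 6, flow now 17.
Augment In→n5→Eg: bottleneck 3, flow now 20.
Augment In→n6→Eg: bottleneck 2, flow now 22.
No augmenting path remains; maximum flow = 22.
In the residual graph, reachable from In: {In, n1, n3, n4, n5, n6, n7}.
Min-cut edges: In→Eg (11), n1→Eg (6), n5→Eg (3), n6→Eg (2); capacity 11 + 6 + 3 + 2 = 22.
This cut is saturated, so no flow can exceed 22.

22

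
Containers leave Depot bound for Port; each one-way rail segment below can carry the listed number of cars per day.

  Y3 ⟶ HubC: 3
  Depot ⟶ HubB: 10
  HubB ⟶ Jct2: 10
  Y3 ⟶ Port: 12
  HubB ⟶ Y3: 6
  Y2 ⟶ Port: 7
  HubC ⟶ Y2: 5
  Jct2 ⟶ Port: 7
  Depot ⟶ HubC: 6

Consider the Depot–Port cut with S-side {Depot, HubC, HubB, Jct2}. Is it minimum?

No — its capacity is 18, but the minimum cut has capacity 15.

Given cut capacity: 5 + 6 + 7 = 18.
Augment Depot→HubC→Y2→Port: bottleneck 5, flow now 5.
Augment Depot→HubB→Jct2→Port: bottleneck 7, flow now 12.
Augment Depot→HubB→Y3→Port: bottleneck 3, flow now 15.
No augmenting path remains; maximum flow = 15.
In the residual graph, reachable from Depot: {Depot, HubC}.
Min-cut edges: Depot→HubB (10), HubC→Y2 (5); capacity 10 + 5 = 15.
Cut capacity 18 exceeds the max flow 15, so it is not minimum.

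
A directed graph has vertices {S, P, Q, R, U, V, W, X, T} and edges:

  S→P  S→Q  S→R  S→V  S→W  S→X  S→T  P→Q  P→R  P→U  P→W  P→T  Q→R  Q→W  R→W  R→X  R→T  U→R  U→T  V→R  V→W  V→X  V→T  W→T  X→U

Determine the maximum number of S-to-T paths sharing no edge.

6

Assign every edge capacity 1; by Menger, the answer equals the max flow.
Path S→T (+1); total 1.
Path S→P→T (+1); total 2.
Path S→R→T (+1); total 3.
Path S→V→T (+1); total 4.
Path S→W→T (+1); total 5.
Path S→X→U→T (+1); total 6.
No residual S→T path; max flow = 6.
Certifying cut of size 6: {R→T, S→P, S→T, S→V, W→T, X→U}.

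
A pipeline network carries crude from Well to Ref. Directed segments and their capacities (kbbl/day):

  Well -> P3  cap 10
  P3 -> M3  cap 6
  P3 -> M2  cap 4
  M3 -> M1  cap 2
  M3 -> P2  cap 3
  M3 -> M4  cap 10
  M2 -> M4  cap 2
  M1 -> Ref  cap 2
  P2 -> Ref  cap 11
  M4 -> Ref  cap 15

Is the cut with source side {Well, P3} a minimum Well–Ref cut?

No — its capacity is 10, but the minimum cut has capacity 8.

Given cut capacity: 6 + 4 = 10.
Augment Well→P3→M3→M1→Ref: bottleneck 2, flow now 2.
Augment Well→P3→M3→P2→Ref: bottleneck 3, flow now 5.
Augment Well→P3→M3→M4→Ref: bottleneck 1, flow now 6.
Augment Well→P3→M2→M4→Ref: bottleneck 2, flow now 8.
No augmenting path remains; maximum flow = 8.
In the residual graph, reachable from Well: {Well, P3, M2}.
Min-cut edges: P3→M3 (6), M2→M4 (2); capacity 6 + 2 = 8.
Cut capacity 10 exceeds the max flow 8, so it is not minimum.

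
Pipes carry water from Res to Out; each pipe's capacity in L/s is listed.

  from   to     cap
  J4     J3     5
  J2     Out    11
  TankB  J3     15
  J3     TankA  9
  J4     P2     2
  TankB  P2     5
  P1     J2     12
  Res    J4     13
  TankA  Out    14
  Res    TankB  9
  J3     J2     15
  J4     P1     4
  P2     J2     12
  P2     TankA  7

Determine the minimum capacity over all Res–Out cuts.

20

Augment Res→J4→P1→J2→Out: bottleneck 4, flow now 4.
Augment Res→J4→P2→J2→Out: bottleneck 2, flow now 6.
Augment Res→J4→J3→J2→Out: bottleneck 5, flow now 11.
Augment Res→TankB→P2→TankA→Out: bottleneck 5, flow now 16.
Augment Res→TankB→J3→TankA→Out: bottleneck 4, flow now 20.
No augmenting path remains; maximum flow = 20.
By max-flow min-cut, the minimum cut capacity equals the max flow.
In the residual graph, reachable from Res: {Res, J4}.
Min-cut edges: Res→TankB (9), J4→P1 (4), J4→P2 (2), J4→J3 (5); capacity 9 + 4 + 2 + 5 = 20.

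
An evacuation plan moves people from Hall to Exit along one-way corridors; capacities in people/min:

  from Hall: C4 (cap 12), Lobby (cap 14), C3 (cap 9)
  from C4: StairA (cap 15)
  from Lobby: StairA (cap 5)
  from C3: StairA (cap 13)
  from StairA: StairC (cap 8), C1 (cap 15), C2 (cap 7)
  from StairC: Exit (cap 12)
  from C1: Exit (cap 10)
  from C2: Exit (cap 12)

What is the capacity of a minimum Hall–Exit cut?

25

Augment Hall→C4→StairA→StairC→Exit: bottleneck 8, flow now 8.
Augment Hall→C4→StairA→C1→Exit: bottleneck 4, flow now 12.
Augment Hall→Lobby→StairA→C1→Exit: bottleneck 5, flow now 17.
Augment Hall→C3→StairA→C1→Exit: bottleneck 1, flow now 18.
Augment Hall→C3→StairA→C2→Exit: bottleneck 7, flow now 25.
No augmenting path remains; maximum flow = 25.
By max-flow min-cut, the minimum cut capacity equals the max flow.
In the residual graph, reachable from Hall: {Hall, C4, Lobby, C3, StairA, C1}.
Min-cut edges: StairA→StairC (8), StairA→C2 (7), C1→Exit (10); capacity 8 + 7 + 10 = 25.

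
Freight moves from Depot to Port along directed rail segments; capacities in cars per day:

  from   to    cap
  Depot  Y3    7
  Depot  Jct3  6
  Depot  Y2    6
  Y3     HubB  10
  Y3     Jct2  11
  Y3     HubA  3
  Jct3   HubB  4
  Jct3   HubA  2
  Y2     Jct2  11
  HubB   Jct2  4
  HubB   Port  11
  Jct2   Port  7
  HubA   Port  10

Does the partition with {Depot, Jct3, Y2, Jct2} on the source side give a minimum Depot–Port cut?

Given cut capacity: 7 + 4 + 2 + 7 = 20.
Augment Depot→Y3→HubB→Port: bottleneck 7, flow now 7.
Augment Depot→Jct3→HubB→Port: bottleneck 4, flow now 11.
Augment Depot→Jct3→HubA→Port: bottleneck 2, flow now 13.
Augment Depot→Y2→Jct2→Port: bottleneck 6, flow now 19.
No augmenting path remains; maximum flow = 19.
In the residual graph, reachable from Depot: {Depot}.
Min-cut edges: Depot→Y3 (7), Depot→Jct3 (6), Depot→Y2 (6); capacity 7 + 6 + 6 = 19.
Cut capacity 20 exceeds the max flow 19, so it is not minimum.

No — its capacity is 20, but the minimum cut has capacity 19.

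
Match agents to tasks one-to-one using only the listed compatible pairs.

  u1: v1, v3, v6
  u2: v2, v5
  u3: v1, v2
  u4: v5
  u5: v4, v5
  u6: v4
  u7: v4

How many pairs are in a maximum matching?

5

Unit-capacity flow: source→left, listed edges, right→sink; max matching = max flow.
Augmenting path u1→v1 (+1); matched 1.
Augmenting path u2→v2 (+1); matched 2.
Augmenting path u4→v5 (+1); matched 3.
Augmenting path u5→v4 (+1); matched 4.
Augmenting path u3→v1→u1→v3 (+1); matched 5.
No augmenting path remains; maximum matching = 5.
König certificate: {u1, u2, u3, v4, v5} is a vertex cover of size 5 (every listed pair touches it), so no matching can be larger.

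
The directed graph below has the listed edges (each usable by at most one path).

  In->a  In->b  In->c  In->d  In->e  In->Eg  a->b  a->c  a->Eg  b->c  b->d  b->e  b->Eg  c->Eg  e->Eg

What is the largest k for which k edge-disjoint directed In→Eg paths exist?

5

Assign every edge capacity 1; by Menger, the answer equals the max flow.
Path In→Eg (+1); total 1.
Path In→a→Eg (+1); total 2.
Path In→b→Eg (+1); total 3.
Path In→c→Eg (+1); total 4.
Path In→e→Eg (+1); total 5.
No residual In→Eg path; max flow = 5.
Certifying cut of size 5: {In→Eg, In→a, In→b, In→c, In→e}.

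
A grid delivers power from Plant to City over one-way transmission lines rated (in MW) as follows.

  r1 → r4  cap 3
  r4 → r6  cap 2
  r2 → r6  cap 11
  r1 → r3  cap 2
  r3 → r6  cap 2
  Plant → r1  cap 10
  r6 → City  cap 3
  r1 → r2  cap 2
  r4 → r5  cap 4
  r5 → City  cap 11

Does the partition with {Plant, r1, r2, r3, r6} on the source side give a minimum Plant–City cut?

Given cut capacity: 3 + 3 = 6.
Augment Plant→r1→r2→r6→City: bottleneck 2, flow now 2.
Augment Plant→r1→r3→r6→City: bottleneck 1, flow now 3.
Augment Plant→r1→r4→r5→City: bottleneck 3, flow now 6.
No augmenting path remains; maximum flow = 6.
Cut capacity 6 equals the max flow, so it is a minimum cut.

Yes — it is a minimum cut (capacity 6).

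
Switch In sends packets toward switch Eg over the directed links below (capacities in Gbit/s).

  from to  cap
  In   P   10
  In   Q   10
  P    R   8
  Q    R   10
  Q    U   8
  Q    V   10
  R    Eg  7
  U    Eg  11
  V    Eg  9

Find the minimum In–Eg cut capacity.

17

Augment In→P→R→Eg: bottleneck 7, flow now 7.
Augment In→Q→U→Eg: bottleneck 8, flow now 15.
Augment In→Q→V→Eg: bottleneck 2, flow now 17.
No augmenting path remains; maximum flow = 17.
By max-flow min-cut, the minimum cut capacity equals the max flow.
In the residual graph, reachable from In: {In, P, R}.
Min-cut edges: In→Q (10), R→Eg (7); capacity 10 + 7 = 17.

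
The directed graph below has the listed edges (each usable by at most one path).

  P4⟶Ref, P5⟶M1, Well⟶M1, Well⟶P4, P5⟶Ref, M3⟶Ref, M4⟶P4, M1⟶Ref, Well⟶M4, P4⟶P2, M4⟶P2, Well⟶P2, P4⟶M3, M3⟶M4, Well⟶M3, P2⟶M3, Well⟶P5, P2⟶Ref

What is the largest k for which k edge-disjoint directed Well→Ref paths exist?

5

Assign every edge capacity 1; by Menger, the answer equals the max flow.
Path Well→P5→Ref (+1); total 1.
Path Well→P4→Ref (+1); total 2.
Path Well→P2→Ref (+1); total 3.
Path Well→M3→Ref (+1); total 4.
Path Well→M1→Ref (+1); total 5.
No residual Well→Ref path; max flow = 5.
Certifying cut of size 5: {M3→Ref, P2→Ref, P4→Ref, Well→M1, Well→P5}.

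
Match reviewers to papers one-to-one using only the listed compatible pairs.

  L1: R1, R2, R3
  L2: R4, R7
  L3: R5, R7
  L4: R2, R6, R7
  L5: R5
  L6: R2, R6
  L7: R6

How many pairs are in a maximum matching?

6

Unit-capacity flow: source→left, listed edges, right→sink; max matching = max flow.
Augmenting path L1→R1 (+1); matched 1.
Augmenting path L2→R4 (+1); matched 2.
Augmenting path L3→R5 (+1); matched 3.
Augmenting path L4→R2 (+1); matched 4.
Augmenting path L6→R6 (+1); matched 5.
Augmenting path L5→R5→L3→R7 (+1); matched 6.
No augmenting path remains; maximum matching = 6.
König certificate: {L1, L2, R2, R5, R6, R7} is a vertex cover of size 6 (every listed pair touches it), so no matching can be larger.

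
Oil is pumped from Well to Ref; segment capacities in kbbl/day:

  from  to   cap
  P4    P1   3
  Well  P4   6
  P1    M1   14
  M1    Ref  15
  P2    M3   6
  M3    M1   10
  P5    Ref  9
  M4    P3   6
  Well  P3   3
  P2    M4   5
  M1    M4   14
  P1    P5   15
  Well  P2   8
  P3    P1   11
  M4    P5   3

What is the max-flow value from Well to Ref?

14

Augment Well→P2→M3→M1→Ref: bottleneck 6, flow now 6.
Augment Well→P2→M4→P5→Ref: bottleneck 2, flow now 8.
Augment Well→P4→P1→M1→Ref: bottleneck 3, flow now 11.
Augment Well→P3→P1→M1→Ref: bottleneck 3, flow now 14.
No augmenting path remains; maximum flow = 14.
In the residual graph, reachable from Well: {Well, P4}.
Min-cut edges: Well→P2 (8), Well→P3 (3), P4→P1 (3); capacity 8 + 3 + 3 = 14.
This cut is saturated, so no flow can exceed 14.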